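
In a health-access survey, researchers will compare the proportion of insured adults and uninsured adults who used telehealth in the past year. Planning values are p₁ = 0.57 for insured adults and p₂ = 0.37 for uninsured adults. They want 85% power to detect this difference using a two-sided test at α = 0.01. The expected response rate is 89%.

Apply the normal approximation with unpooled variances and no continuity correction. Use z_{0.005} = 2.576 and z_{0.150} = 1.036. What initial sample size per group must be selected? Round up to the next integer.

n = (z_{α/2} + z_β)² · [p₁(1−p₁) + p₂(1−p₂)] / (p₁ − p₂)²
  = (2.576 + 1.036)² · (0.57·0.43 + 0.37·0.63) / (0.20)²
  = (3.612)² · (0.2451 + 0.2331) / 0.0400
  = 13.0465 · 0.4782 / 0.0400
  = 155.97
Adjust for 89% response: 155.97 / 0.89 = 175.25.
Round up → n = 176 per group.

n = 176 per group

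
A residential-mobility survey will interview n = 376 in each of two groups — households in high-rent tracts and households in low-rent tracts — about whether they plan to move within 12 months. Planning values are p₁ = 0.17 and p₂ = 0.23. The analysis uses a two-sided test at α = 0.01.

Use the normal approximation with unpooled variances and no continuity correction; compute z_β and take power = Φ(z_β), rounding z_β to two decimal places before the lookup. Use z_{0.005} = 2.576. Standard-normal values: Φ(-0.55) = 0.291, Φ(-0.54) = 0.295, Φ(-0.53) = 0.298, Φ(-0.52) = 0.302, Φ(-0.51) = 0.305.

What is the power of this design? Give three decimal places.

Power ≈ 0.305

z_β = |p₁−p₂|·√(n/[p₁q₁+p₂q₂]) − z_{α/2}
    = 0.06 · √(376/0.3182) − 2.576
    = 0.06 · 34.3751 − 2.576
    = 2.0625 − 2.576 = -0.5135 → -0.51
Power = Φ(-0.51) = 0.305.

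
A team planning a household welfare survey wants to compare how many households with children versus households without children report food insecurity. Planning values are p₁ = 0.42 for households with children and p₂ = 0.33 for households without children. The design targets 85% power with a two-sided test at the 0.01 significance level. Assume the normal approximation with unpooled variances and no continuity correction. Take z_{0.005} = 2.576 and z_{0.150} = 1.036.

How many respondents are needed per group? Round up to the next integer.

n = 749 per group

n = (z_{α/2} + z_β)² · [p₁(1−p₁) + p₂(1−p₂)] / (p₁ − p₂)²
  = (2.576 + 1.036)² · (0.42·0.58 + 0.33·0.67) / (0.09)²
  = (3.612)² · (0.2436 + 0.2211) / 0.0081
  = 13.0465 · 0.4647 / 0.0081
  = 748.49
Round up → n = 749 per group.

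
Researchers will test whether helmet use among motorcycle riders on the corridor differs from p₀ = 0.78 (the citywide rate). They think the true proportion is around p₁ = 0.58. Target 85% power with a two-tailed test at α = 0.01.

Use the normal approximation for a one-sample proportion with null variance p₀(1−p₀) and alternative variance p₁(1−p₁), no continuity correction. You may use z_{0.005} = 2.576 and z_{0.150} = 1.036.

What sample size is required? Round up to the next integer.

n = [z_{α/2}·√(p₀q₀) + z_β·√(p₁q₁)]² / (p₁ − p₀)²
  = [2.576·√(0.78·0.22) + 1.036·√(0.58·0.42)]² / (-0.20)²
  = [2.576·0.4142 + 1.036·0.4936]² / 0.0400
  = [1.5784]² / 0.0400
  = 62.29
Round up → n = 63.

n = 63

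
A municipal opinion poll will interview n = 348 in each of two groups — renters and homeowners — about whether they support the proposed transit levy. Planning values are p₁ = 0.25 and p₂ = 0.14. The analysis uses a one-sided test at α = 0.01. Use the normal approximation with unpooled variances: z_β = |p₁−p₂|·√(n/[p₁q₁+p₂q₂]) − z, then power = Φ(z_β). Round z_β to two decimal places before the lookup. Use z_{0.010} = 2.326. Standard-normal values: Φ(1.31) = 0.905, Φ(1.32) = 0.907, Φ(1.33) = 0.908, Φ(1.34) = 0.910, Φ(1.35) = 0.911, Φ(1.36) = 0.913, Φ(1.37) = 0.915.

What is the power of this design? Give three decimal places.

z_β = |p₁−p₂|·√(n/[p₁q₁+p₂q₂]) − z_α
    = 0.11 · √(348/0.3079) − 2.326
    = 0.11 · 33.6190 − 2.326
    = 3.6981 − 2.326 = 1.3721 → 1.37
Power = Φ(1.37) = 0.915.

Power ≈ 0.915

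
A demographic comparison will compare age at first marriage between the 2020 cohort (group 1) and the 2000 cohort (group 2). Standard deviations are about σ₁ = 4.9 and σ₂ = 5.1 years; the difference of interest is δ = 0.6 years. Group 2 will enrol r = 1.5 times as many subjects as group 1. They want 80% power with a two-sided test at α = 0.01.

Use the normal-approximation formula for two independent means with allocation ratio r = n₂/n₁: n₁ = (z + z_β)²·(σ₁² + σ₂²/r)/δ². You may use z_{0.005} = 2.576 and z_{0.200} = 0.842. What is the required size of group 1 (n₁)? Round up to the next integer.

n₁ = (z_{α/2} + z_β)² · (σ₁² + σ₂²/r) / δ²
   = (2.576 + 0.842)² · (4.9² + 5.1²/1.5) / 0.6²
   = 11.6827 · (24.01 + 17.34) / 0.36
   = 11.6827 · 41.35 / 0.36
   = 1341.89
Round up → n₁ = 1342; n₂ = r·n₁ = 1.5 × 1342 = 2013.

n₁ = 1342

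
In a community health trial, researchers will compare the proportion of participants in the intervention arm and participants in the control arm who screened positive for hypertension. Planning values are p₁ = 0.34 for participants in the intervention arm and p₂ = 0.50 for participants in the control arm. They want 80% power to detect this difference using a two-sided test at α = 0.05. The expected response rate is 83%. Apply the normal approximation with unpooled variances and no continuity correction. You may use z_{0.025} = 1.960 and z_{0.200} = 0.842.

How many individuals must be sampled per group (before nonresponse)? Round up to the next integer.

n = 176 per group

n = (z_{α/2} + z_β)² · [p₁(1−p₁) + p₂(1−p₂)] / (p₁ − p₂)²
  = (1.960 + 0.842)² · (0.34·0.66 + 0.50·0.50) / (-0.16)²
  = (2.802)² · (0.2244 + 0.2500) / 0.0256
  = 7.8512 · 0.4744 / 0.0256
  = 145.49
Adjust for 83% response: 145.49 / 0.83 = 175.29.
Round up → n = 176 per group.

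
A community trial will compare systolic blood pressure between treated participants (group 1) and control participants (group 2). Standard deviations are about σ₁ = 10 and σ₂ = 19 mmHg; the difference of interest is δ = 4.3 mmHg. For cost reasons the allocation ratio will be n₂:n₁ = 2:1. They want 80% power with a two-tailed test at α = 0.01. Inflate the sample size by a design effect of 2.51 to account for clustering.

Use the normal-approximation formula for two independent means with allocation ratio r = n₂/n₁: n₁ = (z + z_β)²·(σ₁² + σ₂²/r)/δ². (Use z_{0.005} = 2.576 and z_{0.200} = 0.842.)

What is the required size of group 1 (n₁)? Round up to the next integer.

n₁ = (z_{α/2} + z_β)² · (σ₁² + σ₂²/r) / δ²
   = (2.576 + 0.842)² · (10² + 19²/2) / 4.3²
   = 11.6827 · (100 + 180.5) / 18.49
   = 11.6827 · 280.5 / 18.49
   = 177.23
Design effect: 2.51 × 177.23 = 444.85.
Round up → n₁ = 445; n₂ = r·n₁ = 2 × 445 = 890.

n₁ = 445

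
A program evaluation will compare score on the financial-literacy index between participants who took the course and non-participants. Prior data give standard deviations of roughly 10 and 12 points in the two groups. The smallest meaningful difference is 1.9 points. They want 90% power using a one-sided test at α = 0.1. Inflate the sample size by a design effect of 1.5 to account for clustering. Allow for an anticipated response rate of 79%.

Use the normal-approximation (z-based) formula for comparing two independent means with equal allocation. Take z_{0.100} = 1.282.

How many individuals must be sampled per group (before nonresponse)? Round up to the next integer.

n = 844 per group

n = (z_α + z_β)² · (σ₁² + σ₂²) / δ²
  = (1.282 + 1.282)² · (10² + 12² = 244) / 1.9²
  = 6.5741 · 244 / 3.61
  = 444.34
Design effect: 1.5 × 444.34 = 666.51.
Adjust for 79% response: 666.51 / 0.79 = 843.69.
Round up → n = 844 per group.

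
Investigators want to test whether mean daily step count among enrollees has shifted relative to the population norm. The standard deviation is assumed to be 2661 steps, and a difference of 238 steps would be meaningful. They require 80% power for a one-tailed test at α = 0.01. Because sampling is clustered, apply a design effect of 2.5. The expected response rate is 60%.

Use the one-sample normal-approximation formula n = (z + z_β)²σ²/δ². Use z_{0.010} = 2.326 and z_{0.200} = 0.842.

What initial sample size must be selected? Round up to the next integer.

n = (z_α + z_β)² · σ² / δ²
  = (2.326 + 0.842)² · 2661² / 238²
  = 10.0362 · 7080921 / 56644
  = 1254.60
Design effect: 2.5 × 1254.60 = 3136.51.
Adjust for 60% response: 3136.51 / 0.60 = 5227.51.
Round up → n = 5228.

n = 5228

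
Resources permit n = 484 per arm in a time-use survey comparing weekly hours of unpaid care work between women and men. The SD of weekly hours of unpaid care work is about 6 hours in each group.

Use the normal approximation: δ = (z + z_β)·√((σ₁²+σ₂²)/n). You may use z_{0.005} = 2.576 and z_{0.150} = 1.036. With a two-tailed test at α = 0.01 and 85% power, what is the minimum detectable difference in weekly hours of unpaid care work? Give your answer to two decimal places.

δ = (z_{α/2} + z_β) · √((σ₁²+σ₂²)/n)
  = (2.576 + 1.036) · √(72/484)
  = 3.612 · √0.14876
  = 3.612 · 0.3857
  = 1.3931

Minimum detectable difference ≈ 1.39 hours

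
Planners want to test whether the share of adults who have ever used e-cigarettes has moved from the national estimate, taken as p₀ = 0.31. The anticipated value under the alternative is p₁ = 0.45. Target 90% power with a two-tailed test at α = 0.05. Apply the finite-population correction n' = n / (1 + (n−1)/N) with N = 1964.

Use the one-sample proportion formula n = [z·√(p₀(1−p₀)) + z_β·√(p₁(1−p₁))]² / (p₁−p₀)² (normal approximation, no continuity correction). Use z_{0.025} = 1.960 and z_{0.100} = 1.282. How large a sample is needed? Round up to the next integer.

n = [z_{α/2}·√(p₀q₀) + z_β·√(p₁q₁)]² / (p₁ − p₀)²
  = [1.960·√(0.31·0.69) + 1.282·√(0.45·0.55)]² / (0.14)²
  = [1.960·0.4625 + 1.282·0.4975]² / 0.0196
  = [1.5443]² / 0.0196
  = 121.67
Finite-population correction (N = 1964): 121.67 / (1 + (121.67 − 1)/1964) = 114.63.
Round up → n = 115.

n = 115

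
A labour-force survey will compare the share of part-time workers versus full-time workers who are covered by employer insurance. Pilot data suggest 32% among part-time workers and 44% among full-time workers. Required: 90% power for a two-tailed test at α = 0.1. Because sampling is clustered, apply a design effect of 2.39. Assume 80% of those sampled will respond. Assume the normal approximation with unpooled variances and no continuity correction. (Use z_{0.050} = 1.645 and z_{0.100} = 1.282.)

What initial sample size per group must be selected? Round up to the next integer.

n = 825 per group

n = (z_{α/2} + z_β)² · [p₁(1−p₁) + p₂(1−p₂)] / (p₁ − p₂)²
  = (1.645 + 1.282)² · (0.32·0.68 + 0.44·0.56) / (-0.12)²
  = (2.927)² · (0.2176 + 0.2464) / 0.0144
  = 8.5673 · 0.4640 / 0.0144
  = 276.06
Design effect: 2.39 × 276.06 = 659.78.
Adjust for 80% response: 659.78 / 0.80 = 824.72.
Round up → n = 825 per group.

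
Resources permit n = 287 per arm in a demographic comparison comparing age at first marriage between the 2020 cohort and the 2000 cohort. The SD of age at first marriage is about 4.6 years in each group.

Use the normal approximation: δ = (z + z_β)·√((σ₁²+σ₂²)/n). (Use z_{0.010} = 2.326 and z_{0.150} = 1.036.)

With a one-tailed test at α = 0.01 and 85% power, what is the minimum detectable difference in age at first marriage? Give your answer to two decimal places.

δ = (z_α + z_β) · √((σ₁²+σ₂²)/n)
  = (2.326 + 1.036) · √(42.32/287)
  = 3.362 · √0.14746
  = 3.362 · 0.3840
  = 1.2910

Minimum detectable difference ≈ 1.29 years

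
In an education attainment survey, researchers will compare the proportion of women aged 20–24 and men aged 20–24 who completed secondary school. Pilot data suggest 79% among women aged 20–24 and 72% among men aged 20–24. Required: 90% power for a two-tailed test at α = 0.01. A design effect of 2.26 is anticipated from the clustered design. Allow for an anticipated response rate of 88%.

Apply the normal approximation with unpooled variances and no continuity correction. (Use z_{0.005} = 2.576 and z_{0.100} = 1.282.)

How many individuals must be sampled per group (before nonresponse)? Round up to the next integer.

n = (z_{α/2} + z_β)² · [p₁(1−p₁) + p₂(1−p₂)] / (p₁ − p₂)²
  = (2.576 + 1.282)² · (0.79·0.21 + 0.72·0.28) / (0.07)²
  = (3.858)² · (0.1659 + 0.2016) / 0.0049
  = 14.8842 · 0.3675 / 0.0049
  = 1116.31
Design effect: 2.26 × 1116.31 = 2522.87.
Adjust for 88% response: 2522.87 / 0.88 = 2866.89.
Round up → n = 2867 per group.

n = 2867 per group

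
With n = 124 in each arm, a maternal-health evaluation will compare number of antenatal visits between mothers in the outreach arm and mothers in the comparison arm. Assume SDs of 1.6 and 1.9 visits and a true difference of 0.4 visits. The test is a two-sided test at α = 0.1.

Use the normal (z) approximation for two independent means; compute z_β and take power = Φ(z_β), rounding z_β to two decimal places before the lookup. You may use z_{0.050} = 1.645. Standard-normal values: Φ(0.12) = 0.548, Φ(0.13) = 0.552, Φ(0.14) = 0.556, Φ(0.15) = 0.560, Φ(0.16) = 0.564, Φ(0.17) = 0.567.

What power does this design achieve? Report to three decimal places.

Power ≈ 0.560

z_β = δ·√(n/(σ₁²+σ₂²)) − z_{α/2}
    = 0.4 · √(124/6.17) − 1.645
    = 0.4 · 4.48300 − 1.645
    = 1.7932 − 1.645 = 0.1482 → 0.15
Power = Φ(0.15) = 0.560.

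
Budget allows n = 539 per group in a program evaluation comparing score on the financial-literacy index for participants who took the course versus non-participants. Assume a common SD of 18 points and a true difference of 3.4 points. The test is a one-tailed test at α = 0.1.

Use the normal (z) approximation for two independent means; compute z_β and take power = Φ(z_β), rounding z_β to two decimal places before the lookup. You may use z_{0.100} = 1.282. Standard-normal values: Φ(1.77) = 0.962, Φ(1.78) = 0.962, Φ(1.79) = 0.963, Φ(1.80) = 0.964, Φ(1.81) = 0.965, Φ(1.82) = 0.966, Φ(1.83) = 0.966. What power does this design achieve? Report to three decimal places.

Power ≈ 0.966

z_β = δ·√(n/(σ₁²+σ₂²)) − z_α
    = 3.4 · √(539/648) − 1.282
    = 3.4 · 0.91203 − 1.282
    = 3.1009 − 1.282 = 1.8189 → 1.82
Power = Φ(1.82) = 0.966.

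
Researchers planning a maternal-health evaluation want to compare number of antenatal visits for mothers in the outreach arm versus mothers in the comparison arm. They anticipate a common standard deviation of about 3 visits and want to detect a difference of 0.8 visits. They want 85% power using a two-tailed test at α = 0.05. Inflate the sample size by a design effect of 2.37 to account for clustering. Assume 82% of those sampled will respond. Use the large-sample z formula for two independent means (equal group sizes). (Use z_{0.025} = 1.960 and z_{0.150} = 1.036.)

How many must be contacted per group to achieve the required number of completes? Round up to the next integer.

n = 730 per group

n = (z_{α/2} + z_β)² · (σ₁² + σ₂²) / δ²
  = (1.960 + 1.036)² · (2·3² = 18) / 0.8²
  = 8.9760 · 18 / 0.64
  = 252.45
Design effect: 2.37 × 252.45 = 598.31.
Adjust for 82% response: 598.31 / 0.82 = 729.64.
Round up → n = 730 per group.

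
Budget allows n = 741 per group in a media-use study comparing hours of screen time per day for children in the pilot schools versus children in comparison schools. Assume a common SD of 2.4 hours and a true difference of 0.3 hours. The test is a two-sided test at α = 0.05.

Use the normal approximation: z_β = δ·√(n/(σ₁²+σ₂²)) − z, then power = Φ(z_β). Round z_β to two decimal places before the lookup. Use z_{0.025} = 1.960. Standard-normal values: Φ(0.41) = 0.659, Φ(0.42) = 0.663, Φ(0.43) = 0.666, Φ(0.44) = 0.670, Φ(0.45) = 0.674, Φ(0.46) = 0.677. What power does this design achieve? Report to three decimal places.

Power ≈ 0.674

z_β = δ·√(n/(σ₁²+σ₂²)) − z_{α/2}
    = 0.3 · √(741/11.52) − 1.960
    = 0.3 · 8.02016 − 1.960
    = 2.4060 − 1.960 = 0.4460 → 0.45
Power = Φ(0.45) = 0.674.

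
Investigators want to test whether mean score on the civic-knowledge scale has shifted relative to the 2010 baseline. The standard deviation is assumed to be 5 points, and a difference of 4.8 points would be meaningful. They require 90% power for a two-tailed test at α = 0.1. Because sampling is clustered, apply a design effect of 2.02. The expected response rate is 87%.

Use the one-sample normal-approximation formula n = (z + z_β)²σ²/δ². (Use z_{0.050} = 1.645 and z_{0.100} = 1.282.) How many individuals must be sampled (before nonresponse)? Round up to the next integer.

n = (z_{α/2} + z_β)² · σ² / δ²
  = (1.645 + 1.282)² · 5² / 4.8²
  = 8.5673 · 25 / 23.04
  = 9.30
Design effect: 2.02 × 9.30 = 18.78.
Adjust for 87% response: 18.78 / 0.87 = 21.58.
Round up → n = 22.

n = 22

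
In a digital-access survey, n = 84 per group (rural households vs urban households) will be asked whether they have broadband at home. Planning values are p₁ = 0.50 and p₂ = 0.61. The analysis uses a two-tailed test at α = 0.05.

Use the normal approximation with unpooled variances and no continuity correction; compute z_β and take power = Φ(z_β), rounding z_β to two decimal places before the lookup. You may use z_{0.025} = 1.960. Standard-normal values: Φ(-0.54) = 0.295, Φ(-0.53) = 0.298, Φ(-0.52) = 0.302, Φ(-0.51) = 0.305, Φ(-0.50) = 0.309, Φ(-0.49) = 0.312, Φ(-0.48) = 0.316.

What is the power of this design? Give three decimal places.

z_β = |p₁−p₂|·√(n/[p₁q₁+p₂q₂]) − z_{α/2}
    = 0.11 · √(84/0.4879) − 1.960
    = 0.11 · 13.1212 − 1.960
    = 1.4433 − 1.960 = -0.5167 → -0.52
Power = Φ(-0.52) = 0.302.

Power ≈ 0.302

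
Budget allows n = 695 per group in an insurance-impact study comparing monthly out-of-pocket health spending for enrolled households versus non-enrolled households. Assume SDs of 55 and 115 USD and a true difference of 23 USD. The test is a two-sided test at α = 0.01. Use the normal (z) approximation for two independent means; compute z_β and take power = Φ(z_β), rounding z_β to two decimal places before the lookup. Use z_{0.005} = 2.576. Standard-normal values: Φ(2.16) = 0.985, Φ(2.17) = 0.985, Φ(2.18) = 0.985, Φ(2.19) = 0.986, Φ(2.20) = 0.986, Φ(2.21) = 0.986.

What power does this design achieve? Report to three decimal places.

Power ≈ 0.985

z_β = δ·√(n/(σ₁²+σ₂²)) − z_{α/2}
    = 23 · √(695/16250) − 2.576
    = 23 · 0.20681 − 2.576
    = 4.7566 − 2.576 = 2.1806 → 2.18
Power = Φ(2.18) = 0.985.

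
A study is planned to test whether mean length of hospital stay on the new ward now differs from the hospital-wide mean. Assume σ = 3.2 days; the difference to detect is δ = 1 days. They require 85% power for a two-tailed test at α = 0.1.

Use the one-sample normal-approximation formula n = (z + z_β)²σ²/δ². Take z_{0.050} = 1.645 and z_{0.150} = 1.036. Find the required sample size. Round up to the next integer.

n = 74

n = (z_{α/2} + z_β)² · σ² / δ²
  = (1.645 + 1.036)² · 3.2² / 1²
  = 7.1878 · 10.24 / 1
  = 73.60
Round up → n = 74.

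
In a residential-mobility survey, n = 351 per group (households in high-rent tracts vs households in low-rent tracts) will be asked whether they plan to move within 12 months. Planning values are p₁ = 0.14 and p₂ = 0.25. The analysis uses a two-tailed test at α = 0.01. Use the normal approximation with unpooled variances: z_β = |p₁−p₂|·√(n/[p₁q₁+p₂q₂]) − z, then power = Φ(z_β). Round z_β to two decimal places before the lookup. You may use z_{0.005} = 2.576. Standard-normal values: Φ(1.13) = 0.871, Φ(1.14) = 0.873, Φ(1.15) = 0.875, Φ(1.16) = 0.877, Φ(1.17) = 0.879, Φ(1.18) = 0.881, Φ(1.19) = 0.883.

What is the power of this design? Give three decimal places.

Power ≈ 0.873

z_β = |p₁−p₂|·√(n/[p₁q₁+p₂q₂]) − z_{α/2}
    = 0.11 · √(351/0.3079) − 2.576
    = 0.11 · 33.7636 − 2.576
    = 3.7140 − 2.576 = 1.1380 → 1.14
Power = Φ(1.14) = 0.873.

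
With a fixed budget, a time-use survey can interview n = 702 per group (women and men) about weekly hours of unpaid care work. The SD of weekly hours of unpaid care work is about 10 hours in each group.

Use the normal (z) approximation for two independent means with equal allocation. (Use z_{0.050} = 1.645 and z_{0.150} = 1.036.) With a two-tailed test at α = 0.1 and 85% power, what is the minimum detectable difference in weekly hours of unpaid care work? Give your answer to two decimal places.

Minimum detectable difference ≈ 1.43 hours

δ = (z_{α/2} + z_β) · √((σ₁²+σ₂²)/n)
  = (1.645 + 1.036) · √(200/702)
  = 2.681 · √0.2849
  = 2.681 · 0.5338
  = 1.4310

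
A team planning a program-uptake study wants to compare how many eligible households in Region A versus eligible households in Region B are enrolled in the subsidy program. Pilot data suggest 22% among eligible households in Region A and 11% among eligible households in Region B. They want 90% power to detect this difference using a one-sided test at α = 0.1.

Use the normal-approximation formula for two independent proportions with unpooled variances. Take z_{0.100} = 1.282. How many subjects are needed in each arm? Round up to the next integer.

n = (z_α + z_β)² · [p₁(1−p₁) + p₂(1−p₂)] / (p₁ − p₂)²
  = (1.282 + 1.282)² · (0.22·0.78 + 0.11·0.89) / (0.11)²
  = (2.564)² · (0.1716 + 0.0979) / 0.0121
  = 6.5741 · 0.2695 / 0.0121
  = 146.42
Round up → n = 147 per group.

n = 147 per group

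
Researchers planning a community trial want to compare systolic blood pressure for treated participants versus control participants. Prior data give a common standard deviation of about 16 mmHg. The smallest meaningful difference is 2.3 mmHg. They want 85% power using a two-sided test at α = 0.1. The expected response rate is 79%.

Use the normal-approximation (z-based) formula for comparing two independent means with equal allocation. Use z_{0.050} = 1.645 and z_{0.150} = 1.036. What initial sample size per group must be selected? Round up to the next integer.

n = 881 per group

n = (z_{α/2} + z_β)² · (σ₁² + σ₂²) / δ²
  = (1.645 + 1.036)² · (2·16² = 512) / 2.3²
  = 7.1878 · 512 / 5.29
  = 695.68
Adjust for 79% response: 695.68 / 0.79 = 880.60.
Round up → n = 881 per group.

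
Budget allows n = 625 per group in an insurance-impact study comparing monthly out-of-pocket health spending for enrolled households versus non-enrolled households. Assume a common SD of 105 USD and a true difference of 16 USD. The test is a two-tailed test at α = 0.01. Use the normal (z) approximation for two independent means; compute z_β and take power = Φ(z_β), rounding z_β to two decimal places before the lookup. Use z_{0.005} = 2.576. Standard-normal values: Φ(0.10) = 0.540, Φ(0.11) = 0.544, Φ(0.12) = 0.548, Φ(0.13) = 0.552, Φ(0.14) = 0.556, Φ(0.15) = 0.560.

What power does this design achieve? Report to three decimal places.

Power ≈ 0.548

z_β = δ·√(n/(σ₁²+σ₂²)) − z_{α/2}
    = 16 · √(625/22050) − 2.576
    = 16 · 0.16836 − 2.576
    = 2.6937 − 2.576 = 0.1177 → 0.12
Power = Φ(0.12) = 0.548.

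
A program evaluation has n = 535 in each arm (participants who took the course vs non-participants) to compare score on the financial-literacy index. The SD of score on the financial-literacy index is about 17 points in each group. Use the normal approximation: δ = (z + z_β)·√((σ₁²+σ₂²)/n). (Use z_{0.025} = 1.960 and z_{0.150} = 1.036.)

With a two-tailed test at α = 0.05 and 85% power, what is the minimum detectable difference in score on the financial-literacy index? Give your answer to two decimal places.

Minimum detectable difference ≈ 3.11 points

δ = (z_{α/2} + z_β) · √((σ₁²+σ₂²)/n)
  = (1.960 + 1.036) · √(578/535)
  = 2.996 · √1.0804
  = 2.996 · 1.0394
  = 3.1141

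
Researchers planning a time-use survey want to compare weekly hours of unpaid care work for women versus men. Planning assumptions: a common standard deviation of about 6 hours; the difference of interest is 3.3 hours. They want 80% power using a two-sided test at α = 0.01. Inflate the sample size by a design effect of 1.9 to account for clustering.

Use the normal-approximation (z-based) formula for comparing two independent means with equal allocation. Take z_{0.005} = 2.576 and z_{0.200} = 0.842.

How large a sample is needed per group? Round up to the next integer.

n = (z_{α/2} + z_β)² · (σ₁² + σ₂²) / δ²
  = (2.576 + 0.842)² · (2·6² = 72) / 3.3²
  = 11.6827 · 72 / 10.89
  = 77.24
Design effect: 1.9 × 77.24 = 146.76.
Round up → n = 147 per group.

n = 147 per group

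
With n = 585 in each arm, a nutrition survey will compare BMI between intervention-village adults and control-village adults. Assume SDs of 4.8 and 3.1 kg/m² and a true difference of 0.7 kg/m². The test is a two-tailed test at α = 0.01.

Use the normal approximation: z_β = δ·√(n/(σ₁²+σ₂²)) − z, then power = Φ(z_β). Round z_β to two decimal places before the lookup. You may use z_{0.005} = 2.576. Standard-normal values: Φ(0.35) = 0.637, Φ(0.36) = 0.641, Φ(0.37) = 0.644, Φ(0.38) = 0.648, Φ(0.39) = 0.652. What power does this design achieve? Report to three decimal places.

z_β = δ·√(n/(σ₁²+σ₂²)) − z_{α/2}
    = 0.7 · √(585/32.65) − 2.576
    = 0.7 · 4.23288 − 2.576
    = 2.9630 − 2.576 = 0.3870 → 0.39
Power = Φ(0.39) = 0.652.

Power ≈ 0.652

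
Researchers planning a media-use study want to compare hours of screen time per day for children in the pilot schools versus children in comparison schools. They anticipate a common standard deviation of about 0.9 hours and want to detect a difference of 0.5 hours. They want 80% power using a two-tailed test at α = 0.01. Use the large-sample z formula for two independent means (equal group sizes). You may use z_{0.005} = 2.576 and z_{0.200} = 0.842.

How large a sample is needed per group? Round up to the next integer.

n = (z_{α/2} + z_β)² · (σ₁² + σ₂²) / δ²
  = (2.576 + 0.842)² · (2·0.9² = 1.62) / 0.5²
  = 11.6827 · 1.62 / 0.25
  = 75.70
Round up → n = 76 per group.

n = 76 per group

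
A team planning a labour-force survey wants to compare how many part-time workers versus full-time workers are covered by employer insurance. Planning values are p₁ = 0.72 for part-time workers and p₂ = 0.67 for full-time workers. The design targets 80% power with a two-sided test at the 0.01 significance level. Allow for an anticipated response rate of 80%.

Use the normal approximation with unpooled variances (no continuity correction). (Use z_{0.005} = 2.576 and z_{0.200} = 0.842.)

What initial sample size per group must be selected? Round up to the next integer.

n = (z_{α/2} + z_β)² · [p₁(1−p₁) + p₂(1−p₂)] / (p₁ − p₂)²
  = (2.576 + 0.842)² · (0.72·0.28 + 0.67·0.33) / (0.05)²
  = (3.418)² · (0.2016 + 0.2211) / 0.0025
  = 11.6827 · 0.4227 / 0.0025
  = 1975.31
Adjust for 80% response: 1975.31 / 0.80 = 2469.14.
Round up → n = 2470 per group.

n = 2470 per group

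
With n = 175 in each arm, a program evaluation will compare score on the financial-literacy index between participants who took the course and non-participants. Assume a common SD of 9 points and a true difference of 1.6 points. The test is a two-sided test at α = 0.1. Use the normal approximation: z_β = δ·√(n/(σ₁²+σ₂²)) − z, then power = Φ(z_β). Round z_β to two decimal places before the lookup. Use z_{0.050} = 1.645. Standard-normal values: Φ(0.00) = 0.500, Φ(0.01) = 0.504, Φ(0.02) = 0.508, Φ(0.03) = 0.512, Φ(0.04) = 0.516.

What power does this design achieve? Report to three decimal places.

Power ≈ 0.508

z_β = δ·√(n/(σ₁²+σ₂²)) − z_{α/2}
    = 1.6 · √(175/162) − 1.645
    = 1.6 · 1.03935 − 1.645
    = 1.6630 − 1.645 = 0.0180 → 0.02
Power = Φ(0.02) = 0.508.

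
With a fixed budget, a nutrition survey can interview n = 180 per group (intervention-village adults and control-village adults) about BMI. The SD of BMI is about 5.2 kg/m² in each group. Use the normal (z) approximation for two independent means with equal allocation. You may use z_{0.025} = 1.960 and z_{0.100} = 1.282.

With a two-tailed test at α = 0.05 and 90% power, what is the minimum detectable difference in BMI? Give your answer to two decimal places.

Minimum detectable difference ≈ 1.78 kg/m²

δ = (z_{α/2} + z_β) · √((σ₁²+σ₂²)/n)
  = (1.960 + 1.282) · √(54.08/180)
  = 3.242 · √0.30044
  = 3.242 · 0.5481
  = 1.7770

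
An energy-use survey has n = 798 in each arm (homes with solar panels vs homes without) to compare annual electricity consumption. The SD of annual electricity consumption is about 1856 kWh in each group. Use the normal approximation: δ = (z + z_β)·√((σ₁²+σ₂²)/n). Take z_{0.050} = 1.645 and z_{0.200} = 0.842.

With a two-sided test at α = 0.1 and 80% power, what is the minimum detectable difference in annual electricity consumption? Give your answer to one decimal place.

δ = (z_{α/2} + z_β) · √((σ₁²+σ₂²)/n)
  = (1.645 + 0.842) · √(6889472/798)
  = 2.487 · √8633.4
  = 2.487 · 92.9162
  = 231.0826

Minimum detectable difference ≈ 231.1 kWh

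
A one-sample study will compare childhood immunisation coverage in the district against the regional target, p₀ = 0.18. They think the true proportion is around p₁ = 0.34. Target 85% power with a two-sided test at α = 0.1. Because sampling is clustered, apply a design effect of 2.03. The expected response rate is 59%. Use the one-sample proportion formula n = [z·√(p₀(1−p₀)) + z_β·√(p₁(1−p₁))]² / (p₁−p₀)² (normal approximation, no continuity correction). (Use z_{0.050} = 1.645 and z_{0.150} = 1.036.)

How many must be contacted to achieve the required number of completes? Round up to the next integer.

n = 170

n = [z_{α/2}·√(p₀q₀) + z_β·√(p₁q₁)]² / (p₁ − p₀)²
  = [1.645·√(0.18·0.82) + 1.036·√(0.34·0.66)]² / (0.16)²
  = [1.645·0.3842 + 1.036·0.4737]² / 0.0256
  = [1.1228]² / 0.0256
  = 49.24
Design effect: 2.03 × 49.24 = 99.96.
Adjust for 59% response: 99.96 / 0.59 = 169.42.
Round up → n = 170.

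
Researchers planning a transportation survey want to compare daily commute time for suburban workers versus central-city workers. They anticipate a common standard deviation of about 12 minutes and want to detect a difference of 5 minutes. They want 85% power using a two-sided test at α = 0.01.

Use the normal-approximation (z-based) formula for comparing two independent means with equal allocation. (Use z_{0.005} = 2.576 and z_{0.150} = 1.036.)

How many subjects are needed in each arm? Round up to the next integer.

n = (z_{α/2} + z_β)² · (σ₁² + σ₂²) / δ²
  = (2.576 + 1.036)² · (2·12² = 288) / 5²
  = 13.0465 · 288 / 25
  = 150.30
Round up → n = 151 per group.

n = 151 per group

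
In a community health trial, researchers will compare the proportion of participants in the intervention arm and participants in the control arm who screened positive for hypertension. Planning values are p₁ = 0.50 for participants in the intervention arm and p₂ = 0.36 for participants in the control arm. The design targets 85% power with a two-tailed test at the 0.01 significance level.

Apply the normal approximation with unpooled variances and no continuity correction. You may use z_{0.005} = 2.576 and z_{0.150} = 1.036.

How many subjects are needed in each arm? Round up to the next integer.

n = 320 per group

n = (z_{α/2} + z_β)² · [p₁(1−p₁) + p₂(1−p₂)] / (p₁ − p₂)²
  = (2.576 + 1.036)² · (0.50·0.50 + 0.36·0.64) / (0.14)²
  = (3.612)² · (0.2500 + 0.2304) / 0.0196
  = 13.0465 · 0.4804 / 0.0196
  = 319.77
Round up → n = 320 per group.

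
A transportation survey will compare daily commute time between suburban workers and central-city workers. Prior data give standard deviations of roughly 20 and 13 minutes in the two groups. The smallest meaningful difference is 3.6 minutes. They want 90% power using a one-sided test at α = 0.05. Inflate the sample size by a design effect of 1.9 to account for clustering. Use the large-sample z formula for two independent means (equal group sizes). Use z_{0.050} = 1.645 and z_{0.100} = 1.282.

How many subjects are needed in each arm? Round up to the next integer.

n = 715 per group

n = (z_α + z_β)² · (σ₁² + σ₂²) / δ²
  = (1.645 + 1.282)² · (20² + 13² = 569) / 3.6²
  = 8.5673 · 569 / 12.96
  = 376.14
Design effect: 1.9 × 376.14 = 714.67.
Round up → n = 715 per group.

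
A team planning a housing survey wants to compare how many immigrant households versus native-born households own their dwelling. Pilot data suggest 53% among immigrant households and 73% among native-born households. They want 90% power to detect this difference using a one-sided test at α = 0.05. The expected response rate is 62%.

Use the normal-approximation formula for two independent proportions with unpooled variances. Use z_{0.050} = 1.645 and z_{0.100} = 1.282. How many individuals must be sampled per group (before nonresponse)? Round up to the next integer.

n = 155 per group

n = (z_α + z_β)² · [p₁(1−p₁) + p₂(1−p₂)] / (p₁ − p₂)²
  = (1.645 + 1.282)² · (0.53·0.47 + 0.73·0.27) / (-0.20)²
  = (2.927)² · (0.2491 + 0.1971) / 0.0400
  = 8.5673 · 0.4462 / 0.0400
  = 95.57
Adjust for 62% response: 95.57 / 0.62 = 154.14.
Round up → n = 155 per group.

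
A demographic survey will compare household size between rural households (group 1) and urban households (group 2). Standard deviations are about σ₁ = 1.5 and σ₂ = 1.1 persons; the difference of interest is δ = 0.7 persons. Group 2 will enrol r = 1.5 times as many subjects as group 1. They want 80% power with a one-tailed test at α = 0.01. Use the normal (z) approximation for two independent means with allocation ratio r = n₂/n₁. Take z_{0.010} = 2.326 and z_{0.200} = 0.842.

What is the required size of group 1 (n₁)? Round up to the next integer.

n₁ = (z_α + z_β)² · (σ₁² + σ₂²/r) / δ²
   = (2.326 + 0.842)² · (1.5² + 1.1²/1.5) / 0.7²
   = 10.0362 · (2.25 + 0.80667) / 0.49
   = 10.0362 · 3.0567 / 0.49
   = 62.61
Round up → n₁ = 63; n₂ = r·n₁ = 1.5 × 63 = 95.

n₁ = 63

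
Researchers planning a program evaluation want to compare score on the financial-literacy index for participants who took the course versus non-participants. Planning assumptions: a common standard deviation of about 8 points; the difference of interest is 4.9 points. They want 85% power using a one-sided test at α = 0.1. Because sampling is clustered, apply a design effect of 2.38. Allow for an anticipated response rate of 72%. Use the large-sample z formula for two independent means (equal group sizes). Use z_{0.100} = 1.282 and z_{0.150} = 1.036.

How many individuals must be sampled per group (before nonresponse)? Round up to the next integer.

n = 95 per group

n = (z_α + z_β)² · (σ₁² + σ₂²) / δ²
  = (1.282 + 1.036)² · (2·8² = 128) / 4.9²
  = 5.3731 · 128 / 24.01
  = 28.64
Design effect: 2.38 × 28.64 = 68.17.
Adjust for 72% response: 68.17 / 0.72 = 94.69.
Round up → n = 95 per group.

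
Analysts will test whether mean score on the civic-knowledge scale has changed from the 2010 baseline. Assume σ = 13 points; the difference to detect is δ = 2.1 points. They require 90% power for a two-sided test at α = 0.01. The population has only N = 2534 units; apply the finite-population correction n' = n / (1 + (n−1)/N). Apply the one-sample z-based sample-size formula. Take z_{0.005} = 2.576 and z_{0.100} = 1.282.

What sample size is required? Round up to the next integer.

n = 466

n = (z_{α/2} + z_β)² · σ² / δ²
  = (2.576 + 1.282)² · 13² / 2.1²
  = 14.8842 · 169 / 4.41
  = 570.39
Finite-population correction (N = 2534): 570.39 / (1 + (570.39 − 1)/2534) = 465.74.
Round up → n = 466.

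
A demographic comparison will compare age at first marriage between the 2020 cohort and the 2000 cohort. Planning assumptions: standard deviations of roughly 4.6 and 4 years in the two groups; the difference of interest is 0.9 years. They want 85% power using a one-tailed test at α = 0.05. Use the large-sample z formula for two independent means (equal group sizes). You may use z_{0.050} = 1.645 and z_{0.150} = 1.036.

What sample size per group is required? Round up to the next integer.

n = (z_α + z_β)² · (σ₁² + σ₂²) / δ²
  = (1.645 + 1.036)² · (4.6² + 4² = 37.16) / 0.9²
  = 7.1878 · 37.16 / 0.81
  = 329.75
Round up → n = 330 per group.

n = 330 per group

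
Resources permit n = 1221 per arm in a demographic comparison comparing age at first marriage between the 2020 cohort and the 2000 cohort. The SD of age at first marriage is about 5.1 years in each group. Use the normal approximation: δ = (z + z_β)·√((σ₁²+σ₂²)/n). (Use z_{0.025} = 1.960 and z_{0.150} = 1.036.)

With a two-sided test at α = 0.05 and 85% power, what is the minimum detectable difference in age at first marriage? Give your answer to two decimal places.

Minimum detectable difference ≈ 0.62 years

δ = (z_{α/2} + z_β) · √((σ₁²+σ₂²)/n)
  = (1.960 + 1.036) · √(52.02/1221)
  = 2.996 · √0.0426
  = 2.996 · 0.2064
  = 0.6184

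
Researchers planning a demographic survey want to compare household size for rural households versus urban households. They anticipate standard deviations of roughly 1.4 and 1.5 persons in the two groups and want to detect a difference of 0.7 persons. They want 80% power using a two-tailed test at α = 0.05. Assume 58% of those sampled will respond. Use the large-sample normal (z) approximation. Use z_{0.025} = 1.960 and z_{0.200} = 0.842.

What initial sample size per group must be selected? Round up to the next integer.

n = (z_{α/2} + z_β)² · (σ₁² + σ₂²) / δ²
  = (1.960 + 0.842)² · (1.4² + 1.5² = 4.21) / 0.7²
  = 7.8512 · 4.21 / 0.49
  = 67.46
Adjust for 58% response: 67.46 / 0.58 = 116.30.
Round up → n = 117 per group.

n = 117 per group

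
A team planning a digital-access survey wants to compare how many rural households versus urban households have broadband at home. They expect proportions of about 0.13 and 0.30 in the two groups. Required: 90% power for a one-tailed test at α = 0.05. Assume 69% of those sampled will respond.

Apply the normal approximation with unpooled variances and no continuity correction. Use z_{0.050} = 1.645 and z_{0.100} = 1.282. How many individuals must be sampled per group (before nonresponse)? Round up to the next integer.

n = (z_α + z_β)² · [p₁(1−p₁) + p₂(1−p₂)] / (p₁ − p₂)²
  = (1.645 + 1.282)² · (0.13·0.87 + 0.30·0.70) / (-0.17)²
  = (2.927)² · (0.1131 + 0.2100) / 0.0289
  = 8.5673 · 0.3231 / 0.0289
  = 95.78
Adjust for 69% response: 95.78 / 0.69 = 138.81.
Round up → n = 139 per group.

n = 139 per group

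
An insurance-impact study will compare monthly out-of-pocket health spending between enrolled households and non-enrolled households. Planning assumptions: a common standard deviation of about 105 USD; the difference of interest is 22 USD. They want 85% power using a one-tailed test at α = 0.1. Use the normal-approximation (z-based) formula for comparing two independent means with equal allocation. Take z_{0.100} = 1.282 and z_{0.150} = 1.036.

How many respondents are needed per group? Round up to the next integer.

n = 245 per group

n = (z_α + z_β)² · (σ₁² + σ₂²) / δ²
  = (1.282 + 1.036)² · (2·105² = 22050) / 22²
  = 5.3731 · 22050 / 484
  = 244.79
Round up → n = 245 per group.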